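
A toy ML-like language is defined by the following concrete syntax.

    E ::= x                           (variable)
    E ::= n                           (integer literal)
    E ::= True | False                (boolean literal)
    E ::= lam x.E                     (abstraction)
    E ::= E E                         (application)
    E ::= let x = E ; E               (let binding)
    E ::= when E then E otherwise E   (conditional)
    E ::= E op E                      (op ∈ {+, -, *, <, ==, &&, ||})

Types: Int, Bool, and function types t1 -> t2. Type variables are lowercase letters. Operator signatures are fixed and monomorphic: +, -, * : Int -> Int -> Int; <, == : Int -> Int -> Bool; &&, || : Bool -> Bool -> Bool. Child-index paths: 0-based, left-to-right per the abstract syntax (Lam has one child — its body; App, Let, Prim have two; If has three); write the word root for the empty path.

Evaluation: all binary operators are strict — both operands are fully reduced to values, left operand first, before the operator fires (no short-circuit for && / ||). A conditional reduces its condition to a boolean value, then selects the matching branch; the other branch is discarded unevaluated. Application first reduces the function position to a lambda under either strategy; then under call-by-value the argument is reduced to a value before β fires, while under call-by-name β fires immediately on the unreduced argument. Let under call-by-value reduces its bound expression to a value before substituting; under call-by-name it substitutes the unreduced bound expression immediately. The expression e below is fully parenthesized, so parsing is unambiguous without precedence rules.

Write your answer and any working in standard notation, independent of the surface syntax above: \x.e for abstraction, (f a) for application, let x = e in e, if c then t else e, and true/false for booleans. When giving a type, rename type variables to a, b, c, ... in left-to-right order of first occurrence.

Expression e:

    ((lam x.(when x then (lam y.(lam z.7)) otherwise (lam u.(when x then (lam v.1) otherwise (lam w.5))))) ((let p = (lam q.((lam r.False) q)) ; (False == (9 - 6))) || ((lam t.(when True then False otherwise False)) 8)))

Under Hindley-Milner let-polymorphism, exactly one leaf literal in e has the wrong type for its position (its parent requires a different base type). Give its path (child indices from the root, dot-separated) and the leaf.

Derivation:
x : a
  unify a ~ Bool
\z._ : c -> Int
\y._ : b -> c -> Int
x : Bool
  unify Bool ~ Bool
\v._ : e -> Int
\w._ : f -> Int
  unify e -> Int ~ f -> Int
  unify e ~ f
  unify Int ~ Int
\u._ : d -> f -> Int
  unify b -> c -> Int ~ d -> f -> Int
  unify b ~ d
  unify c -> Int ~ f -> Int
  unify c ~ f
  unify Int ~ Int
\x._ : Bool -> d -> f -> Int
\r._ : h -> Bool
q : g
  unify h -> Bool ~ g -> i
  unify h ~ g
  unify Bool ~ i
_ _ : Bool
\q._ : g -> Bool
let p : forall. g -> Bool
  unify Bool ~ Int
  FAIL: mismatch Bool ~ Int

Answer: 1.0.1.0 : false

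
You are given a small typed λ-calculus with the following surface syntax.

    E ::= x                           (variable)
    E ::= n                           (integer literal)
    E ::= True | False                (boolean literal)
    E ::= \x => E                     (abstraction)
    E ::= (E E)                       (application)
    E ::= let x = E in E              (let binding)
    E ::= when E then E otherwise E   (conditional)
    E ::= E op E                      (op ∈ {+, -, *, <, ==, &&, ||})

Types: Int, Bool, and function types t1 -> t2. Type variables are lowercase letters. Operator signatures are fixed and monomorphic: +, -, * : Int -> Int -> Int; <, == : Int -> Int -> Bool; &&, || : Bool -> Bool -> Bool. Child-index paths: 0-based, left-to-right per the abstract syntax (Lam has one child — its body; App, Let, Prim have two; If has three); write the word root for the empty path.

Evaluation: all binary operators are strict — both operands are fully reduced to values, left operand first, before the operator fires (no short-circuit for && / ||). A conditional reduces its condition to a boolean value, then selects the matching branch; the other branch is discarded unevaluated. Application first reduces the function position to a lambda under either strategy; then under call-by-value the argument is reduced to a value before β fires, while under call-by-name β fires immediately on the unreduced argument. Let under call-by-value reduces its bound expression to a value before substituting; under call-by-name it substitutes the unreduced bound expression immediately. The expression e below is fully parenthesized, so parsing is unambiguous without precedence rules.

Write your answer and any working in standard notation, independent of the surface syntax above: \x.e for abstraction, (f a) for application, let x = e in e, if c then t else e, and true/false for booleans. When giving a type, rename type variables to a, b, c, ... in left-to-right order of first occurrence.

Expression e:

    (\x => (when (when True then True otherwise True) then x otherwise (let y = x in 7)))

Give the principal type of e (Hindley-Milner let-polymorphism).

Working:
  unify Bool ~ Bool
  unify Bool ~ Bool
  unify Bool ~ Bool
x : a
x : a
let y : a
  unify a ~ Int
\x._ : Int -> Int

Answer: Int -> Int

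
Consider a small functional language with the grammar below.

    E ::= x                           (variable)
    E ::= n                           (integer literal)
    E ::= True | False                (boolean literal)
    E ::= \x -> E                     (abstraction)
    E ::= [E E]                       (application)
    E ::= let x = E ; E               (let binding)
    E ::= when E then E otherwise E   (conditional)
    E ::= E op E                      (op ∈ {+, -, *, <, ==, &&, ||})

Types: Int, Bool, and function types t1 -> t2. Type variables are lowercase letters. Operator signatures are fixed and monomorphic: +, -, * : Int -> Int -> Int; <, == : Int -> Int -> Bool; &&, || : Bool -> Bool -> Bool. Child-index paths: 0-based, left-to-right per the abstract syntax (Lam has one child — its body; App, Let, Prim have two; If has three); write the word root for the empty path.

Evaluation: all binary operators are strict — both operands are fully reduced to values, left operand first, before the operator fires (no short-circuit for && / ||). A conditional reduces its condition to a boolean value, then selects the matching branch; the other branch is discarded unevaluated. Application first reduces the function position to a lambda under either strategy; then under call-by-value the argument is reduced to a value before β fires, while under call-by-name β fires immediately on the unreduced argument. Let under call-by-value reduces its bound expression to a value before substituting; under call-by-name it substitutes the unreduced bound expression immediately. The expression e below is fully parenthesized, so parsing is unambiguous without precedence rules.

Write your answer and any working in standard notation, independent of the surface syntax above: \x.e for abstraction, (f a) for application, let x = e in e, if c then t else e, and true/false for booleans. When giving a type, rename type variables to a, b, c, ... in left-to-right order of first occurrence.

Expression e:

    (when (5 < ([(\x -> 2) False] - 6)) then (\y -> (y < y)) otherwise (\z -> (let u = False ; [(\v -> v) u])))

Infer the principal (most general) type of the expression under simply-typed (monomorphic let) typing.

Answer: Int -> Bool

Derivation:
  unify Int ~ Int
\x._ : a -> Int
  unify a -> Int ~ Bool -> b
  unify a ~ Bool
  unify Int ~ b
_ _ : Int
  unify Int ~ Int
  unify Int ~ Int
  unify Int ~ Int
  unify Bool ~ Bool
y : c
  unify c ~ Int
y : Int
  unify Int ~ Int
\y._ : Int -> Bool
let u : Bool
v : e
\v._ : e -> e
u : Bool
  unify e -> e ~ Bool -> f
  unify e ~ Bool
  unify Bool ~ f
_ _ : Bool
\z._ : d -> Bool
  unify Int -> Bool ~ d -> Bool
  unify Int ~ d
  unify Bool ~ Bool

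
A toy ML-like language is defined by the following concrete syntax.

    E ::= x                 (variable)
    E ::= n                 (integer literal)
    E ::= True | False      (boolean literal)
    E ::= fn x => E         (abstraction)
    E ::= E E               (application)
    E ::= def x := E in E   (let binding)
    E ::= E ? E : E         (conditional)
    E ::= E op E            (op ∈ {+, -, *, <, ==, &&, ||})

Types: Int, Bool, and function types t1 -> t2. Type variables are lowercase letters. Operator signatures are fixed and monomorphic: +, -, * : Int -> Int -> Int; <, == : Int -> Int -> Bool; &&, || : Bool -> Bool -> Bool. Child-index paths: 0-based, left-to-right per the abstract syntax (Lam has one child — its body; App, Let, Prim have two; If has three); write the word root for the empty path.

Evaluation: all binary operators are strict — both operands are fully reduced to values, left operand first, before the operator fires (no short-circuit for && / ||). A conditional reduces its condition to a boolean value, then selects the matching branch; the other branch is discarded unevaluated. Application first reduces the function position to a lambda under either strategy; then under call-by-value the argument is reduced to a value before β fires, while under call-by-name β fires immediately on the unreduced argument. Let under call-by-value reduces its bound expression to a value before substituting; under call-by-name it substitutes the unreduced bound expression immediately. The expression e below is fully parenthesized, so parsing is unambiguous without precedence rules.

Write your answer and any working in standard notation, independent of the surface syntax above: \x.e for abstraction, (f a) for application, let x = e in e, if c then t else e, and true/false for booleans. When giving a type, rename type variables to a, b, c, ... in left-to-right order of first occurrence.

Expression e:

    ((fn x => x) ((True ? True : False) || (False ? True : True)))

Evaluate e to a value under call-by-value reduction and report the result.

Derivation:
step 0: ((\x.x) ((if true then true else false) || (if false then true else true)))
step 1: [if@1.0] ((\x.x) (true || (if false then true else true)))
step 2: [if@1.1] ((\x.x) (true || true))
step 3: [delta@1] ((\x.x) true)
step 4: [beta@root] true

Answer: true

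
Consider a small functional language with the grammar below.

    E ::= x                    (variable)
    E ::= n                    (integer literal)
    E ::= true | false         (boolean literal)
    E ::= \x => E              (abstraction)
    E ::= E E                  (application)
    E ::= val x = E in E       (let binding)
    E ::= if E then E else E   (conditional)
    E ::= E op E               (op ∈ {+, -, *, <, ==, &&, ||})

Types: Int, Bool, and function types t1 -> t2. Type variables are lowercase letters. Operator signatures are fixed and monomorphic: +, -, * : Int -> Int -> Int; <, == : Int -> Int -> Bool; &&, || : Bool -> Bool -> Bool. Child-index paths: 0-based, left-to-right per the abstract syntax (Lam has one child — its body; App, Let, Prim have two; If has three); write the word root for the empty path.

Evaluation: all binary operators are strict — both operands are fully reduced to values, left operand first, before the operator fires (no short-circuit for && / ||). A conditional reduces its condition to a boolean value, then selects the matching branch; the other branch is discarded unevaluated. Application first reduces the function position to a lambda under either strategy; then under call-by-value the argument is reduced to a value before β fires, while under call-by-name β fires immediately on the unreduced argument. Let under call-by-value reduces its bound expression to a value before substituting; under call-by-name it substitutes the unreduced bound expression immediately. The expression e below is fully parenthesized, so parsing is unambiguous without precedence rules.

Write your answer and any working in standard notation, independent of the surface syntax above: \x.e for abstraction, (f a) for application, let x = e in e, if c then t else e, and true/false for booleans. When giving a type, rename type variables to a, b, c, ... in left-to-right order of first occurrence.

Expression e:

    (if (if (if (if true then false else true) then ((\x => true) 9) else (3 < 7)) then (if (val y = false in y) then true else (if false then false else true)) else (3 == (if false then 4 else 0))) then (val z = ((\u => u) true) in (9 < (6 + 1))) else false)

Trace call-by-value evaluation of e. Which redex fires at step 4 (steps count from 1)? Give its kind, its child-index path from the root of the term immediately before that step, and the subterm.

Trace:
step 0: (if (if (if (if true then false else true) then ((\x.true) 9) else (3 < 7)) then (if (let y = false in y) then true else (if false then false else true)) else (3 == (if false then 4 else 0))) then (let z = ((\u.u) true) in (9 < (6 + 1))) else false)
step 1: [if@0.0.0] (if (if (if false then ((\x.true) 9) else (3 < 7)) then (if (let y = false in y) then true else (if false then false else true)) else (3 == (if false then 4 else 0))) then (let z = ((\u.u) true) in (9 < (6 + 1))) else false)
step 2: [if@0.0] (if (if (3 < 7) then (if (let y = false in y) then true else (if false then false else true)) else (3 == (if false then 4 else 0))) then (let z = ((\u.u) true) in (9 < (6 + 1))) else false)
step 3: [delta@0.0] (if (if true then (if (let y = false in y) then true else (if false then false else true)) else (3 == (if false then 4 else 0))) then (let z = ((\u.u) true) in (9 < (6 + 1))) else false)
step 4: [if@0] (if (if (let y = false in y) then true else (if false then false else true)) then (let z = ((\u.u) true) in (9 < (6 + 1))) else false)

Answer: if at 0 : (if true then (if (let y = false in y) then true else (if false then false else true)) else (3 == (if false then 4 else 0)))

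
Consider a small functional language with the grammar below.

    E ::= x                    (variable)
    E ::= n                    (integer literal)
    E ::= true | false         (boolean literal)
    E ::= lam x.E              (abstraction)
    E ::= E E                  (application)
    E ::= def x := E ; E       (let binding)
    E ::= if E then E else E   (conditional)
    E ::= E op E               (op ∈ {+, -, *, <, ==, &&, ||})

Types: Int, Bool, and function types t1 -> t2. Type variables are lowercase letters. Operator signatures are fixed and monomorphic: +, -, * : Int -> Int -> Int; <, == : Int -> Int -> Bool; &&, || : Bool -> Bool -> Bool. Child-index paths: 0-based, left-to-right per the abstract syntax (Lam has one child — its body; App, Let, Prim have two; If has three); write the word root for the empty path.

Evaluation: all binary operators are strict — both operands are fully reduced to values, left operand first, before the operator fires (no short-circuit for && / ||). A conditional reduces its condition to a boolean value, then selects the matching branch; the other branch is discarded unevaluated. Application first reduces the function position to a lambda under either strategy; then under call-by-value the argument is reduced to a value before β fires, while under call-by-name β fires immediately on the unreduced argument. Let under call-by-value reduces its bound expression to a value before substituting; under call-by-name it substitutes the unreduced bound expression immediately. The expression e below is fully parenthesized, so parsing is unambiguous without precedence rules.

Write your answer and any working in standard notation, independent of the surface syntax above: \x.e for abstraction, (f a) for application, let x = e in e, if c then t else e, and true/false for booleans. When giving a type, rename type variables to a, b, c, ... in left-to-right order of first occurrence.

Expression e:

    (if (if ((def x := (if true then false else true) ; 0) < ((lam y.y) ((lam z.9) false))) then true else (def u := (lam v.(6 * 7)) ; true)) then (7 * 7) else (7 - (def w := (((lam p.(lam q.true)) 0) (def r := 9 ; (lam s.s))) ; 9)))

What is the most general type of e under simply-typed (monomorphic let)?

Trace:
  unify Bool ~ Bool
  unify Bool ~ Bool
let x : Bool
  unify Int ~ Int
y : a
\y._ : a -> a
\z._ : b -> Int
  unify b -> Int ~ Bool -> c
  unify b ~ Bool
  unify Int ~ c
_ _ : Int
  unify a -> a ~ Int -> d
  unify a ~ Int
  unify Int ~ d
_ _ : Int
  unify Int ~ Int
  unify Bool ~ Bool
  unify Int ~ Int
  unify Int ~ Int
\v._ : e -> Int
let u : e -> Int
  unify Bool ~ Bool
  unify Bool ~ Bool
  unify Int ~ Int
  unify Int ~ Int
  unify Int ~ Int
\q._ : g -> Bool
\p._ : f -> g -> Bool
  unify f -> g -> Bool ~ Int -> h
  unify f ~ Int
  unify g -> Bool ~ h
_ _ : g -> Bool
let r : Int
s : i
\s._ : i -> i
  unify g -> Bool ~ (i -> i) -> j
  unify g ~ i -> i
  unify Bool ~ j
_ _ : Bool
let w : Bool
  unify Int ~ Int
  unify Int ~ Int

Answer: Int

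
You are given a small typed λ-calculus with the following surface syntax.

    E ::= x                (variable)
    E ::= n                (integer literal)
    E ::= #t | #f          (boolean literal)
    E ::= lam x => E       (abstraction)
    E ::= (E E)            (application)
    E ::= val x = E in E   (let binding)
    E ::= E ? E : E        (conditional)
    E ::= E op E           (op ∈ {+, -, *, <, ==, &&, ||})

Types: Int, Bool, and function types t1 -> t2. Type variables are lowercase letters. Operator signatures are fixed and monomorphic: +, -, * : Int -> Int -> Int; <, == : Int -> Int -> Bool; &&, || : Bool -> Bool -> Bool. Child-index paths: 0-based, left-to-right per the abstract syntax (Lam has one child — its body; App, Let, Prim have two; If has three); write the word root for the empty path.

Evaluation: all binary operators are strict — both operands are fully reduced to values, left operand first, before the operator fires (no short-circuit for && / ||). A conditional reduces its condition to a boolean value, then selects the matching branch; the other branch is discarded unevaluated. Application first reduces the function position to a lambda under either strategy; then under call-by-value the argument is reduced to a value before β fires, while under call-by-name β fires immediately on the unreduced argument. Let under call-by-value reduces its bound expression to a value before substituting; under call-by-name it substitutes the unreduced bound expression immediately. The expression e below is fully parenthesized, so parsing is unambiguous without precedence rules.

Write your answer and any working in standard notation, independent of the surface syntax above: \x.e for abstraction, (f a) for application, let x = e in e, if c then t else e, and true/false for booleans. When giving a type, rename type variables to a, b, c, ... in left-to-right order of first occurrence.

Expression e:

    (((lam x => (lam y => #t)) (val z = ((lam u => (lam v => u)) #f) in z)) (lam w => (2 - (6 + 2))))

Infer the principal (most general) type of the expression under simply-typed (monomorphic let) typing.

Answer: Bool

Working:
\y._ : b -> Bool
\x._ : a -> b -> Bool
u : c
\v._ : d -> c
\u._ : c -> d -> c
  unify c -> d -> c ~ Bool -> e
  unify c ~ Bool
  unify d -> Bool ~ e
_ _ : d -> Bool
let z : d -> Bool
z : d -> Bool
  unify a -> b -> Bool ~ (d -> Bool) -> f
  unify a ~ d -> Bool
  unify b -> Bool ~ f
_ _ : b -> Bool
  unify Int ~ Int
  unify Int ~ Int
  unify Int ~ Int
  unify Int ~ Int
\w._ : g -> Int
  unify b -> Bool ~ (g -> Int) -> h
  unify b ~ g -> Int
  unify Bool ~ h
_ _ : Bool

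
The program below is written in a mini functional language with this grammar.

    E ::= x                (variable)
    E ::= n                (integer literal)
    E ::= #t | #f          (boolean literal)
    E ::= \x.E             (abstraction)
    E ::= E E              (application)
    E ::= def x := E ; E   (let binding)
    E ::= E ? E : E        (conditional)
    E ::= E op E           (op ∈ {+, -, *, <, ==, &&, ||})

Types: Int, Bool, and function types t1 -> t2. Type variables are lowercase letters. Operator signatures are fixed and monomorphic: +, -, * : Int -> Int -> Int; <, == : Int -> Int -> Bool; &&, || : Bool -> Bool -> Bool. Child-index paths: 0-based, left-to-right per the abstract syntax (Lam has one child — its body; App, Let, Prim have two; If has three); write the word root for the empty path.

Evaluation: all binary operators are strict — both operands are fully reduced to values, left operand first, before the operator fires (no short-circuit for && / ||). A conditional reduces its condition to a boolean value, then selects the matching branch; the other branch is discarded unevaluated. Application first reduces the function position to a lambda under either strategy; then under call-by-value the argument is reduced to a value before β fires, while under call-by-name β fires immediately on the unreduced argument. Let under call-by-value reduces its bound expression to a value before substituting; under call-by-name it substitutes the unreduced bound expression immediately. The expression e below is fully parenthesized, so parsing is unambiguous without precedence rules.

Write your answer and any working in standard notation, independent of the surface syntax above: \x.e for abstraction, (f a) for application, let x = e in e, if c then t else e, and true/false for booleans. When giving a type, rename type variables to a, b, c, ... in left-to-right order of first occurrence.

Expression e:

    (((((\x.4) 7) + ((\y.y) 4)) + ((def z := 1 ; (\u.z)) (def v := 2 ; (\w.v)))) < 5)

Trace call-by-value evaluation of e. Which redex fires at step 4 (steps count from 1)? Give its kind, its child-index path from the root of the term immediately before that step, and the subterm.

Answer: let at 0.1.0 : (let z = 1 in (\u.z))

Trace:
step 0: (((((\x.4) 7) + ((\y.y) 4)) + ((let z = 1 in (\u.z)) (let v = 2 in (\w.v)))) < 5)
step 1: [beta@0.0.0] (((4 + ((\y.y) 4)) + ((let z = 1 in (\u.z)) (let v = 2 in (\w.v)))) < 5)
step 2: [beta@0.0.1] (((4 + 4) + ((let z = 1 in (\u.z)) (let v = 2 in (\w.v)))) < 5)
step 3: [delta@0.0] ((8 + ((let z = 1 in (\u.z)) (let v = 2 in (\w.v)))) < 5)
step 4: [let@0.1.0] ((8 + ((\u.1) (let v = 2 in (\w.v)))) < 5)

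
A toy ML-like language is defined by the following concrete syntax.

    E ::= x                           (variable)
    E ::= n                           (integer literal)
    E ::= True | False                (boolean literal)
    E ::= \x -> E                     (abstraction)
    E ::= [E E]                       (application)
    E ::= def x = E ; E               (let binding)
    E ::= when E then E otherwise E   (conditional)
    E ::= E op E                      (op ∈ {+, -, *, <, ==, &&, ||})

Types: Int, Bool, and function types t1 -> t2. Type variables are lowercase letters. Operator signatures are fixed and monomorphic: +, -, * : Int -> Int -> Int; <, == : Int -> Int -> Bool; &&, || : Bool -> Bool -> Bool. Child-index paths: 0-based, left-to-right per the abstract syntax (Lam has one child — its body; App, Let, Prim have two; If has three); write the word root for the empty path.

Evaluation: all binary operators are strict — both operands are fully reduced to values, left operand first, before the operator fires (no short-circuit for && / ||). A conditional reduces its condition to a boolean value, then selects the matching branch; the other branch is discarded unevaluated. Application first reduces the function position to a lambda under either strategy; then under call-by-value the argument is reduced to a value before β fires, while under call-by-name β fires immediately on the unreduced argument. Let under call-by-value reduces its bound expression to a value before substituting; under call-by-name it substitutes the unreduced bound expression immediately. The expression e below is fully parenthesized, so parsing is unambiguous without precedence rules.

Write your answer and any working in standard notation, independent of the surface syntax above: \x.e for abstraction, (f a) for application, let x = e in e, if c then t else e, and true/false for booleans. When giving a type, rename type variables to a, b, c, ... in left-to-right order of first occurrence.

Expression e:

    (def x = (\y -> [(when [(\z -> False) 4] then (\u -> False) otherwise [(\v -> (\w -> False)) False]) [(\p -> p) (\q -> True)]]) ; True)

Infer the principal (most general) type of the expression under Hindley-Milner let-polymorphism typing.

Working:
\z._ : b -> Bool
  unify b -> Bool ~ Int -> c
  unify b ~ Int
  unify Bool ~ c
_ _ : Bool
  unify Bool ~ Bool
\u._ : d -> Bool
\w._ : f -> Bool
\v._ : e -> f -> Bool
  unify e -> f -> Bool ~ Bool -> g
  unify e ~ Bool
  unify f -> Bool ~ g
_ _ : f -> Bool
  unify d -> Bool ~ f -> Bool
  unify d ~ f
  unify Bool ~ Bool
p : h
\p._ : h -> h
\q._ : i -> Bool
  unify h -> h ~ (i -> Bool) -> j
  unify h ~ i -> Bool
  unify i -> Bool ~ j
_ _ : i -> Bool
  unify f -> Bool ~ (i -> Bool) -> k
  unify f ~ i -> Bool
  unify Bool ~ k
_ _ : Bool
\y._ : a -> Bool
let x : forall. a -> Bool

Answer: Bool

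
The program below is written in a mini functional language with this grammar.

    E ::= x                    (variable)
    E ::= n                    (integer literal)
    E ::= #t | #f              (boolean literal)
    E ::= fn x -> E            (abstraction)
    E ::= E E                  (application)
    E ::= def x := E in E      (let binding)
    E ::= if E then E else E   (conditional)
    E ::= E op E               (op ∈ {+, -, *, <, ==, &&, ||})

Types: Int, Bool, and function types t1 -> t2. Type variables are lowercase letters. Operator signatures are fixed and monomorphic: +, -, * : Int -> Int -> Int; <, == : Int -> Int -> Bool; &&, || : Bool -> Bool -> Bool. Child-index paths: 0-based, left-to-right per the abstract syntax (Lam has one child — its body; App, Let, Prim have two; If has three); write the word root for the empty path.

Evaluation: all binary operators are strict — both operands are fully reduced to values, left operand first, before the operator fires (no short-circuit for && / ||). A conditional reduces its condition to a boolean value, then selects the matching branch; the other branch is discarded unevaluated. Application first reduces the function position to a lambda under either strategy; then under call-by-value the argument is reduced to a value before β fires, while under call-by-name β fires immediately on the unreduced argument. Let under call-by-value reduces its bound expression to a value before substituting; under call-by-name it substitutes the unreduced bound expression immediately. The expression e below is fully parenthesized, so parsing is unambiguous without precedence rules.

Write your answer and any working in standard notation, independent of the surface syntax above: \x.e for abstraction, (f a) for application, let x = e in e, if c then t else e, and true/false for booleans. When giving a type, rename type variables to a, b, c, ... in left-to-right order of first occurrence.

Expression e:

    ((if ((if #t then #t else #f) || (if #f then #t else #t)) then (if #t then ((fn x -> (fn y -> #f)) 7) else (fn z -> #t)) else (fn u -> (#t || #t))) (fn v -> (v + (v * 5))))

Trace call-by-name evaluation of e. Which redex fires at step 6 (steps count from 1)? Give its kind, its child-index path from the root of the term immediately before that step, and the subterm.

Answer: beta at 0 : ((\x.(\y.false)) 7)

Trace:
step 0: ((if ((if true then true else false) || (if false then true else true)) then (if true then ((\x.(\y.false)) 7) else (\z.true)) else (\u.(true || true))) (\v.(v + (v * 5))))
step 1: [if@0.0.0] ((if (true || (if false then true else true)) then (if true then ((\x.(\y.false)) 7) else (\z.true)) else (\u.(true || true))) (\v.(v + (v * 5))))
step 2: [if@0.0.1] ((if (true || true) then (if true then ((\x.(\y.false)) 7) else (\z.true)) else (\u.(true || true))) (\v.(v + (v * 5))))
step 3: [delta@0.0] ((if true then (if true then ((\x.(\y.false)) 7) else (\z.true)) else (\u.(true || true))) (\v.(v + (v * 5))))
step 4: [if@0] ((if true then ((\x.(\y.false)) 7) else (\z.true)) (\v.(v + (v * 5))))
step 5: [if@0] (((\x.(\y.false)) 7) (\v.(v + (v * 5))))
step 6: [beta@0] ((\y.false) (\v.(v + (v * 5))))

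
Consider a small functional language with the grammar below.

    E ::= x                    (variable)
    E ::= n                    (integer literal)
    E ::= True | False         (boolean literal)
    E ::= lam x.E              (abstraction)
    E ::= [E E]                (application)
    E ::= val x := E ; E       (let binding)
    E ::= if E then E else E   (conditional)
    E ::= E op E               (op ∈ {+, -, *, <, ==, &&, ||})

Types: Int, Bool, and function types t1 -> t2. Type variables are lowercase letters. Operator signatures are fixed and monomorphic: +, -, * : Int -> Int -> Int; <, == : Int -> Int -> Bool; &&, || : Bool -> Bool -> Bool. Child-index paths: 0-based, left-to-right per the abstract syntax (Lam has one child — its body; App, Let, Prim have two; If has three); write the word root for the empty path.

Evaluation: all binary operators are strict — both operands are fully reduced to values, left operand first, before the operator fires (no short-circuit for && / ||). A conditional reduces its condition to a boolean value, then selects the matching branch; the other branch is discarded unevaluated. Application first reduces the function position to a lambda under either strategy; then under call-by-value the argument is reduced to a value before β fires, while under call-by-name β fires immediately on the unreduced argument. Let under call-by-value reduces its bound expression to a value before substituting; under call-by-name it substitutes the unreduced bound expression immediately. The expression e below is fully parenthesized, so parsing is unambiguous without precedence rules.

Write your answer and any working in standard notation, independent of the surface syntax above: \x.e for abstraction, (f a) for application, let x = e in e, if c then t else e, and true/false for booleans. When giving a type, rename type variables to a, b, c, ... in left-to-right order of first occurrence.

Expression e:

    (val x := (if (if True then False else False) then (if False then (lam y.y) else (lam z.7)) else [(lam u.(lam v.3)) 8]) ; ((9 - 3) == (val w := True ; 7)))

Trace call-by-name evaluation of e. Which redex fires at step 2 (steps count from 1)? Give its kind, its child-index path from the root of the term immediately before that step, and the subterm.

Derivation:
step 0: (let x = (if (if true then false else false) then (if false then (\y.y) else (\z.7)) else ((\u.(\v.3)) 8)) in ((9 - 3) == (let w = true in 7)))
step 1: [let@root] ((9 - 3) == (let w = true in 7))
step 2: [delta@0] (6 == (let w = true in 7))

Answer: delta at 0 : (9 - 3)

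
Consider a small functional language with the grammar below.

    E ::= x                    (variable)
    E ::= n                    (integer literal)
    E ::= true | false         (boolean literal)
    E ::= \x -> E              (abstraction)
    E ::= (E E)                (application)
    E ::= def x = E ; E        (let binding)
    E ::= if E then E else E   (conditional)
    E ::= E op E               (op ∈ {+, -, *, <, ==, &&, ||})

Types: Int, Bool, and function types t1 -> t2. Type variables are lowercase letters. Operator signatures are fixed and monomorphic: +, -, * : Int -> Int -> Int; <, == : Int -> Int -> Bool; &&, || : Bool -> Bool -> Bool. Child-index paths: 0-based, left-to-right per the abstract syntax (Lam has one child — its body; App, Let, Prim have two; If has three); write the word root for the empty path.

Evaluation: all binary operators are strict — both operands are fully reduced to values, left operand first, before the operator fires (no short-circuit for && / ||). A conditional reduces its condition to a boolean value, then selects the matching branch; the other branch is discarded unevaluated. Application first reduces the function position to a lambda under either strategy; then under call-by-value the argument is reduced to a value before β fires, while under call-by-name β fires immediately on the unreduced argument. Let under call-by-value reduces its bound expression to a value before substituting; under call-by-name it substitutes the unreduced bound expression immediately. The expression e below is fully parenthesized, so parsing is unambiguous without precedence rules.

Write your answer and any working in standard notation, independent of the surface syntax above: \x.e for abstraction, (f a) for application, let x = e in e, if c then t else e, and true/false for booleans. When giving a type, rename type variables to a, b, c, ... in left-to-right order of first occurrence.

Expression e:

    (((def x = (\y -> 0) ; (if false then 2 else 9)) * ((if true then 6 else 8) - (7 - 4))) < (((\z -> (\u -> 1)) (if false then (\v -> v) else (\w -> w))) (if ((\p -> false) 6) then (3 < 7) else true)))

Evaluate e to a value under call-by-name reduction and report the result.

Working:
step 0: (((let x = (\y.0) in (if false then 2 else 9)) * ((if true then 6 else 8) - (7 - 4))) < (((\z.(\u.1)) (if false then (\v.v) else (\w.w))) (if ((\p.false) 6) then (3 < 7) else true)))
step 1: [let@0.0] (((if false then 2 else 9) * ((if true then 6 else 8) - (7 - 4))) < (((\z.(\u.1)) (if false then (\v.v) else (\w.w))) (if ((\p.false) 6) then (3 < 7) else true)))
step 2: [if@0.0] ((9 * ((if true then 6 else 8) - (7 - 4))) < (((\z.(\u.1)) (if false then (\v.v) else (\w.w))) (if ((\p.false) 6) then (3 < 7) else true)))
step 3: [if@0.1.0] ((9 * (6 - (7 - 4))) < (((\z.(\u.1)) (if false then (\v.v) else (\w.w))) (if ((\p.false) 6) then (3 < 7) else true)))
step 4: [delta@0.1.1] ((9 * (6 - 3)) < (((\z.(\u.1)) (if false then (\v.v) else (\w.w))) (if ((\p.false) 6) then (3 < 7) else true)))
step 5: [delta@0.1] ((9 * 3) < (((\z.(\u.1)) (if false then (\v.v) else (\w.w))) (if ((\p.false) 6) then (3 < 7) else true)))
step 6: [delta@0] (27 < (((\z.(\u.1)) (if false then (\v.v) else (\w.w))) (if ((\p.false) 6) then (3 < 7) else true)))
step 7: [beta@1.0] (27 < ((\u.1) (if ((\p.false) 6) then (3 < 7) else true)))
step 8: [beta@1] (27 < 1)
step 9: [delta@root] false

Answer: false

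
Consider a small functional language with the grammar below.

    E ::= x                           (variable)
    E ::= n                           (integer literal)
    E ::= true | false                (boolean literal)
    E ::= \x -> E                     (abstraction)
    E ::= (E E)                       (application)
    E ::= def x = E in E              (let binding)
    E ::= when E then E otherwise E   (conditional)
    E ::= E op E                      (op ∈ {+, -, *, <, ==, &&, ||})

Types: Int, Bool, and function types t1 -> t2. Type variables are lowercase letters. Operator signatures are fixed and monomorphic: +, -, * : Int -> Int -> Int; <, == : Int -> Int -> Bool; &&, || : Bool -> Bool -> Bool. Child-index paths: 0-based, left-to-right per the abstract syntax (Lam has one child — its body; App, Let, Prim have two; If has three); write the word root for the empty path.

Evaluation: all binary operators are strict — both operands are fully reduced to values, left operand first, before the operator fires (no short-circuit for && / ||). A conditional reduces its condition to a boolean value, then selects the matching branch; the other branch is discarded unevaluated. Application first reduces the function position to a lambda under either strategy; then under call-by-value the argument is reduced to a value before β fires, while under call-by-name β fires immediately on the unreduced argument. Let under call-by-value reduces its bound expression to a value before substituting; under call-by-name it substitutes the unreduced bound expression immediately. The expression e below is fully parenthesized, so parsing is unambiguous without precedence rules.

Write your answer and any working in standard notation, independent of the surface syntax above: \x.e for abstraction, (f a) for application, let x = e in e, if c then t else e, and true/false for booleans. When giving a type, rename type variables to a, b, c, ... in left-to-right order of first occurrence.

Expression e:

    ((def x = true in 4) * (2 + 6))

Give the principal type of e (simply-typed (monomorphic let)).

Answer: Int

Working:
let x : Bool
  unify Int ~ Int
  unify Int ~ Int
  unify Int ~ Int
  unify Int ~ Int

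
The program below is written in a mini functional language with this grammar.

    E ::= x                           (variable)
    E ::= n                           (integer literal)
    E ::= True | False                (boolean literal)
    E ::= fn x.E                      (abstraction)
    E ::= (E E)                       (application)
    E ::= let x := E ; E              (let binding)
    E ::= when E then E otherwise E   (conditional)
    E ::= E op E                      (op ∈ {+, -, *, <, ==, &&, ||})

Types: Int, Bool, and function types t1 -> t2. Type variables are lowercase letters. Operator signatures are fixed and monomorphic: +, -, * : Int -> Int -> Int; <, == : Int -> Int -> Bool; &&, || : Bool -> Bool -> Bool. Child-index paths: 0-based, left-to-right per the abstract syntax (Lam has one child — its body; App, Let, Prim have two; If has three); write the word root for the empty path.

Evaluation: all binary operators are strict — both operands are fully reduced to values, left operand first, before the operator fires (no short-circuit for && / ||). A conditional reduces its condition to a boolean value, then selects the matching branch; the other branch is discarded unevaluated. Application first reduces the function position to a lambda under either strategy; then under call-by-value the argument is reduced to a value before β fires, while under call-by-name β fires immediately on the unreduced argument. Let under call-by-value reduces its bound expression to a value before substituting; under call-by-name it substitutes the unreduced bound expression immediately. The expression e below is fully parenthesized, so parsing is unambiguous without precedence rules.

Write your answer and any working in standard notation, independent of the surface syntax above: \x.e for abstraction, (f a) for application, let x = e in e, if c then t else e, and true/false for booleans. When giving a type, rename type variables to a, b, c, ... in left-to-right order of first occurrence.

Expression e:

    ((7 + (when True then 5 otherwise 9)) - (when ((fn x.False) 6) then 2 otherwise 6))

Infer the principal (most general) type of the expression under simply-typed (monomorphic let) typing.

Answer: Int

Working:
  unify Int ~ Int
  unify Bool ~ Bool
  unify Int ~ Int
  unify Int ~ Int
  unify Int ~ Int
\x._ : a -> Bool
  unify a -> Bool ~ Int -> b
  unify a ~ Int
  unify Bool ~ b
_ _ : Bool
  unify Bool ~ Bool
  unify Int ~ Int
  unify Int ~ Int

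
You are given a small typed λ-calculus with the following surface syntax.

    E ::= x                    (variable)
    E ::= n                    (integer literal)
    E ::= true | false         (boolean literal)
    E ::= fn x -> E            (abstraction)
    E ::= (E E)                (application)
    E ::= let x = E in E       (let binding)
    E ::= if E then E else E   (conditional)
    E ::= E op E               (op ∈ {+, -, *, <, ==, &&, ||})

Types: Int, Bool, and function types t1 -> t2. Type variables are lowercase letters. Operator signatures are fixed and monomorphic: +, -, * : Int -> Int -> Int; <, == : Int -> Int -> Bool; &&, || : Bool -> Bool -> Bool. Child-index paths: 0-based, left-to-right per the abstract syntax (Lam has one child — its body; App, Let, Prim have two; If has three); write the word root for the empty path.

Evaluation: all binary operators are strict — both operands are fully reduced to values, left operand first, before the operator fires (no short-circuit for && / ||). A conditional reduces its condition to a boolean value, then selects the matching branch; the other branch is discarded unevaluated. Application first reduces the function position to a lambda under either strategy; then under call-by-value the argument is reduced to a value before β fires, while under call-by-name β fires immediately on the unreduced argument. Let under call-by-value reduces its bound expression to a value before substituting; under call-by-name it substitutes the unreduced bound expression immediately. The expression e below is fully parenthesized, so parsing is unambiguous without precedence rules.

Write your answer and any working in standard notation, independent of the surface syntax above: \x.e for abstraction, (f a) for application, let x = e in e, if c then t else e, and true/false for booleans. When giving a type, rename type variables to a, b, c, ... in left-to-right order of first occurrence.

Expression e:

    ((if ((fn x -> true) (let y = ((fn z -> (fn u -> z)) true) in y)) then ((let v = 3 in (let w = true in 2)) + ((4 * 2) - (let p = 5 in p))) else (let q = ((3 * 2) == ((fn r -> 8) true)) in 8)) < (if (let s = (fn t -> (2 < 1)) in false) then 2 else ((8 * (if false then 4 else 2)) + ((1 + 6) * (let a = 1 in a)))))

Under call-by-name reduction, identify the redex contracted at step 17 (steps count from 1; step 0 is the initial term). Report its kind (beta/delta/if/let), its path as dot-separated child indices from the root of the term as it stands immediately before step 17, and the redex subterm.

Derivation:
step 0: ((if ((\x.true) (let y = ((\z.(\u.z)) true) in y)) then ((let v = 3 in (let w = true in 2)) + ((4 * 2) - (let p = 5 in p))) else (let q = ((3 * 2) == ((\r.8) true)) in 8)) < (if (let s = (\t.(2 < 1)) in false) then 2 else ((8 * (if false then 4 else 2)) + ((1 + 6) * (let a = 1 in a)))))
step 1: [beta@0.0] ((if true then ((let v = 3 in (let w = true in 2)) + ((4 * 2) - (let p = 5 in p))) else (let q = ((3 * 2) == ((\r.8) true)) in 8)) < (if (let s = (\t.(2 < 1)) in false) then 2 else ((8 * (if false then 4 else 2)) + ((1 + 6) * (let a = 1 in a)))))
step 2: [if@0] (((let v = 3 in (let w = true in 2)) + ((4 * 2) - (let p = 5 in p))) < (if (let s = (\t.(2 < 1)) in false) then 2 else ((8 * (if false then 4 else 2)) + ((1 + 6) * (let a = 1 in a)))))
step 3: [let@0.0] (((let w = true in 2) + ((4 * 2) - (let p = 5 in p))) < (if (let s = (\t.(2 < 1)) in false) then 2 else ((8 * (if false then 4 else 2)) + ((1 + 6) * (let a = 1 in a)))))
step 4: [let@0.0] ((2 + ((4 * 2) - (let p = 5 in p))) < (if (let s = (\t.(2 < 1)) in false) then 2 else ((8 * (if false then 4 else 2)) + ((1 + 6) * (let a = 1 in a)))))
step 5: [delta@0.1.0] ((2 + (8 - (let p = 5 in p))) < (if (let s = (\t.(2 < 1)) in false) then 2 else ((8 * (if false then 4 else 2)) + ((1 + 6) * (let a = 1 in a)))))
step 6: [let@0.1.1] ((2 + (8 - 5)) < (if (let s = (\t.(2 < 1)) in false) then 2 else ((8 * (if false then 4 else 2)) + ((1 + 6) * (let a = 1 in a)))))
step 7: [delta@0.1] ((2 + 3) < (if (let s = (\t.(2 < 1)) in false) then 2 else ((8 * (if false then 4 else 2)) + ((1 + 6) * (let a = 1 in a)))))
step 8: [delta@0] (5 < (if (let s = (\t.(2 < 1)) in false) then 2 else ((8 * (if false then 4 else 2)) + ((1 + 6) * (let a = 1 in a)))))
step 9: [let@1.0] (5 < (if false then 2 else ((8 * (if false then 4 else 2)) + ((1 + 6) * (let a = 1 in a)))))
step 10: [if@1] (5 < ((8 * (if false then 4 else 2)) + ((1 + 6) * (let a = 1 in a))))
step 11: [if@1.0.1] (5 < ((8 * 2) + ((1 + 6) * (let a = 1 in a))))
step 12: [delta@1.0] (5 < (16 + ((1 + 6) * (let a = 1 in a))))
step 13: [delta@1.1.0] (5 < (16 + (7 * (let a = 1 in a))))
step 14: [let@1.1.1] (5 < (16 + (7 * 1)))
step 15: [delta@1.1] (5 < (16 + 7))
step 16: [delta@1] (5 < 23)
step 17: [delta@root] true

Answer: delta at root : (5 < 23)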